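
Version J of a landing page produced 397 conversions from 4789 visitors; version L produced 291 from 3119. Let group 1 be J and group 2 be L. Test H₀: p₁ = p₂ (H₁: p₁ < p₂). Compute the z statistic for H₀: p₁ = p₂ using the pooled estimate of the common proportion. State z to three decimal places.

z = -1.604

p̂₁ = 397/4789 = 0.082898, p̂₂ = 291/3119 = 0.093299.
Pooled p̂ = (397+291)/(4789+3119) = 688/7908 = 0.087001.
SE = √(p̂(1−p̂)(1/n₁+1/n₂)) = √(0.087001·0.912999·0.000529427) = √(4.20532e-05) = 0.006485.
z = (0.082898 − 0.093299)/0.006485 = -0.010401/0.006485 = -1.604.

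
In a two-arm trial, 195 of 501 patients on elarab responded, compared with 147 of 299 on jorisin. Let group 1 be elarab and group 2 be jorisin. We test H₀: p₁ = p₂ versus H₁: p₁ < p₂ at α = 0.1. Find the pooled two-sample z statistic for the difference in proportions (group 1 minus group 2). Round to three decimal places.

z = -2.833

p̂₁ = 195/501 = 0.38922, p̂₂ = 147/299 = 0.49164.
Pooled p̂ = (195+147)/(501+299) = 342/800 = 0.42750.
SE = √(p̂(1−p̂)(1/n₁+1/n₂)) = √(0.42750·0.57250·0.00534049) = √(0.00130705) = 0.03615.
z = (0.38922 − 0.49164)/0.03615 = -0.10242/0.03615 = -2.833.
p-value = P(Z < -2.833) ≈ 0.0023. With α = 0.1, reject H₀.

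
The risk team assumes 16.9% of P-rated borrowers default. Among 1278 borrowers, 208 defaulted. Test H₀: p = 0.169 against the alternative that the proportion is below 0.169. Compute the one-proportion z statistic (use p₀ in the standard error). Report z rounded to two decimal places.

z = -0.60

p̂ = 208/1278 = 0.16275.
Standard error under H₀: √(0.169×0.831/1278) = 0.01048.
z = (0.16275 − 0.169)/0.01048 = -0.00625/0.01048 = -0.60.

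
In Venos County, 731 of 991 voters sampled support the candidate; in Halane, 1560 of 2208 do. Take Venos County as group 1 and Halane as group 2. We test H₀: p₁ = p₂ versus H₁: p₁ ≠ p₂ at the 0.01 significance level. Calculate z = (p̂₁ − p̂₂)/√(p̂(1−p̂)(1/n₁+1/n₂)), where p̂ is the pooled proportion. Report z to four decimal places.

p̂₁ = 731/991 = 0.737639, p̂₂ = 1560/2208 = 0.706522.
Pooled p̂ = (731+1560)/(991+2208) = 2291/3199 = 0.716161.
SE = √(0.203274 × 0.00146198) = 0.017239.
z = (0.737639 − 0.706522)/0.017239 = 0.031117/0.017239 = 1.8050.
Two-sided p-value ≈ 2·Φ(−1.805) = 0.0711; since p > α = 0.01, fail to reject H₀.

z = 1.8050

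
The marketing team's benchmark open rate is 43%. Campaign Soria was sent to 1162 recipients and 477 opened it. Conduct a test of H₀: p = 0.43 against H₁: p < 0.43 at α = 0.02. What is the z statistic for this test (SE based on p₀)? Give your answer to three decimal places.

p̂ = 477/1162 = 0.41050.
SE = √(p₀(1−p₀)/n) = √(0.2451/1162) = 0.01452.
z = (0.41050 − 0.43)/0.01452 = -0.01950/0.01452 = -1.343.
p-value = P(Z < -1.343) ≈ 0.0897. With α = 0.02, fail to reject H₀.

z = -1.343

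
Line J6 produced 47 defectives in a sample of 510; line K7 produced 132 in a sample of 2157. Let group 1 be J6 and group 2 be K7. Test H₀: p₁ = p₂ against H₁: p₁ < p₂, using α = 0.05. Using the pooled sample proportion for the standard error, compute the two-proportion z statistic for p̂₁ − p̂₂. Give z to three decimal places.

p̂₁ = 47/510 = 0.09216, p̂₂ = 132/2157 = 0.06120.
Pooled p̂ = (47+132)/(510+2157) = 179/2667 = 0.06712.
SE = √(p̂(1−p̂)(1/n₁+1/n₂)) = √(0.06712·0.93288·0.00242439) = √(0.000151796) = 0.01232.
z = (0.09216 − 0.06120)/0.01232 = 0.03096/0.01232 = 2.513.
p-value = P(Z < 2.513) ≈ 0.9940; since p > α = 0.05, fail to reject H₀.

z = 2.513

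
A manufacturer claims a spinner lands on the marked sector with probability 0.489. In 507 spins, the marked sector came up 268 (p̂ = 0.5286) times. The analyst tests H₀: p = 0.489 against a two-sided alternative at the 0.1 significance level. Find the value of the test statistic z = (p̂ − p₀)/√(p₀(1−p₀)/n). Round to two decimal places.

z = 1.78

p̂ = 268/507 = 0.5286.
Standard error under H₀: √(0.489×0.511/507) = 0.0222.
z = (0.5286 − 0.489)/0.0222 = 0.0396/0.0222 = 1.78.
p-value = 2·P(Z > 1.784) ≈ 0.0745; since p < α = 0.1, reject H₀.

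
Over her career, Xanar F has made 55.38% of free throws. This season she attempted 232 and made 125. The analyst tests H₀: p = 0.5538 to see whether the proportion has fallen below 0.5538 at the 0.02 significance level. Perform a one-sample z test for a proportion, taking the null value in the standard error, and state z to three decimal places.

p̂ = 125/232 = 0.53879.
SE = √(p₀(1−p₀)/n) = √(0.24711/232) = 0.03264.
z = (0.53879 − 0.5538)/0.03264 = -0.01501/0.03264 = -0.460.
p-value = P(Z < -0.460) ≈ 0.3228; since p > α = 0.02, fail to reject H₀.

z = -0.460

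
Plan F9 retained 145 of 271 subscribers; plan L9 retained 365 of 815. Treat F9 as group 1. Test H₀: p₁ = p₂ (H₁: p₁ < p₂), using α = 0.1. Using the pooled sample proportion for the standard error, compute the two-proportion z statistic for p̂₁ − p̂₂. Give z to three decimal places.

p̂₁ = 145/271 = 0.53506, p̂₂ = 365/815 = 0.44785.
Pooled p̂ = (145+365)/(271+815) = 510/1086 = 0.46961.
SE = √(0.249077 × 0.00491703) = 0.03500.
z = (0.53506 − 0.44785)/0.03500 = 0.08721/0.03500 = 2.492.
p-value = P(Z < 2.492) ≈ 0.9936, so at α = 0.1 we fail to reject H₀.

z = 2.492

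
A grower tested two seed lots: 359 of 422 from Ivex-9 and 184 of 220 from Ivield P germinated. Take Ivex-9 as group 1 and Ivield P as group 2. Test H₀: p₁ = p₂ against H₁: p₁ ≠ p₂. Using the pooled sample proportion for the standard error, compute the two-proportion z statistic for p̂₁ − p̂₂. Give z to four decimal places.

z = 0.4777

p̂₁ = 359/422 ≈ 0.850711, p̂₂ = 184/220 ≈ 0.836364.
Pooled p̂ = (359+184)/(422+220) = 543/642 = 0.845794.
SE = √(p̂(1−p̂)(1/n₁+1/n₂)) = √(0.845794·0.154206·0.00691512) = √(0.000901913) = 0.030032.
z = (0.850711 − 0.836364)/0.030032 = 0.014347/0.030032 = 0.4777.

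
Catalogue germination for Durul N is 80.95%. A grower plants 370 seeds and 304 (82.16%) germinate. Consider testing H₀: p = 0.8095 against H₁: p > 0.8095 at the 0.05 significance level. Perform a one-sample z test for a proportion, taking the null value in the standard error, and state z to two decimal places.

p̂ = 304/370 = 0.8216.
Standard error under H₀: √(0.8095×0.1905/370) = 0.0204.
z = (0.8216 − 0.8095)/0.0204 = 0.0121/0.0204 = 0.59.
p-value = P(Z > 0.594) ≈ 0.2763; since p > α = 0.05, fail to reject H₀.

z = 0.59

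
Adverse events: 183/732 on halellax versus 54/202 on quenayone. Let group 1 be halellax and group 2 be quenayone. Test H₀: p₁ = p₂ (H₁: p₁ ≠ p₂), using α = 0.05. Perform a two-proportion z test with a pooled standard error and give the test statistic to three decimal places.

z = -0.501

p̂₁ = 183/732 = 0.25000, p̂₂ = 54/202 = 0.26733.
Pooled p̂ = (183+54)/(732+202) = 237/934 = 0.25375.
SE = √(p̂(1−p̂)(1/n₁+1/n₂)) = √(0.25375·0.74625·0.00631662) = √(0.00119611) = 0.03458.
z = (0.25000 − 0.26733)/0.03458 = -0.01733/0.03458 = -0.501.
p-value = 2·P(Z > 0.501) ≈ 0.6164; since p > α = 0.05, fail to reject H₀.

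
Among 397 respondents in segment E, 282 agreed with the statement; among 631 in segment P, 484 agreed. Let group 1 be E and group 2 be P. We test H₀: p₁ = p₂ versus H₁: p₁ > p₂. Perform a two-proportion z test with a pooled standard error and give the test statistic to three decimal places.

p̂₁ = 282/397 ≈ 0.71033, p̂₂ = 484/631 ≈ 0.76704.
Pooled p̂ = (282+484)/(397+631) = 766/1028 = 0.74514.
SE = √(0.189908 × 0.00410368) = 0.02792.
z = (0.71033 − 0.76704)/0.02792 = -0.05671/0.02792 = -2.031.

z = -2.031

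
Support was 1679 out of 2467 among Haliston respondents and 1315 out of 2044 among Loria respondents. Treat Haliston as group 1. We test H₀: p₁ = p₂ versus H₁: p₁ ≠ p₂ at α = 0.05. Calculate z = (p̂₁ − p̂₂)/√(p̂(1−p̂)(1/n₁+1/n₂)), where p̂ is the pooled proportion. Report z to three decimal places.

z = 2.635

p̂₁ = 1679/2467 = 0.68058, p̂₂ = 1315/2044 = 0.64335.
Pooled p̂ = (1679+1315)/(2467+2044) = 2994/4511 = 0.66371.
SE = √(p̂(1−p̂)(1/n₁+1/n₂)) = √(0.66371·0.33629·0.000894587) = √(0.000199671) = 0.01413.
z = (0.68058 − 0.64335)/0.01413 = 0.03723/0.01413 = 2.635.
p-value = 2·P(Z > 2.635) ≈ 0.0084; since p < α = 0.05, reject H₀.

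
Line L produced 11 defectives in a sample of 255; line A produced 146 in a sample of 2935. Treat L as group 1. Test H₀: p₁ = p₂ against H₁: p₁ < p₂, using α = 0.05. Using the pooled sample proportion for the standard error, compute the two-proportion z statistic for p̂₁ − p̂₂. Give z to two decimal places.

z = -0.47

p̂₁ = 11/255 ≈ 0.0431, p̂₂ = 146/2935 ≈ 0.0497.
Pooled p̂ = (11+146)/(255+2935) = 157/3190 = 0.0492.
SE = √(0.0467941 × 0.00426228) = 0.0141.
z = (0.0431 − 0.0497)/0.0141 = -0.0066/0.0141 = -0.47.
p-value = P(Z < -0.468) ≈ 0.3199. With α = 0.05, fail to reject H₀.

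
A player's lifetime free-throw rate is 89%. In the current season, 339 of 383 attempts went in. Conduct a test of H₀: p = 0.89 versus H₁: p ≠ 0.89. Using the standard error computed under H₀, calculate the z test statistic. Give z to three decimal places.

z = -0.305

p̂ = 339/383 ≈ 0.88512.
Under H₀, SE = √(0.89·0.11/383) = √(0.000255614) = 0.01599.
z = (0.88512 − 0.89)/0.01599 = -0.00488/0.01599 = -0.305.
p-value = 2·P(Z > 0.305) ≈ 0.7601.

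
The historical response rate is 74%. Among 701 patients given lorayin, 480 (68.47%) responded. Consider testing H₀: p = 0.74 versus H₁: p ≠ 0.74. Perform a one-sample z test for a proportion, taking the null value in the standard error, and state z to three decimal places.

z = -3.336

p̂ = 480/701 = 0.684736.
Standard error under H₀: √(0.74×0.26/701) = 0.016567.
z = (0.684736 − 0.74)/0.016567 = -0.055264/0.016567 = -3.336.
Two-sided p-value ≈ 2·Φ(−3.336) = 0.0009.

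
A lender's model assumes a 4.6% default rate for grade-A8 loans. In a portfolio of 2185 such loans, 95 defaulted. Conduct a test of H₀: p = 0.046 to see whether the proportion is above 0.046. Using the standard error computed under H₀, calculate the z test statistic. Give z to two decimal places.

z = -0.56

p̂ = 95/2185 ≈ 0.0435.
SE = √(p₀(1−p₀)/n) = √(0.043884/2185) = 0.0045.
z = (0.0435 − 0.046)/0.0045 = -0.0025/0.0045 = -0.56.
p-value = P(Z > -0.563) ≈ 0.7132.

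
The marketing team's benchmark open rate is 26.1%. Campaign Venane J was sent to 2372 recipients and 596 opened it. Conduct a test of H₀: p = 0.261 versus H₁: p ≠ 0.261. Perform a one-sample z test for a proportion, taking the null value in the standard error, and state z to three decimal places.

p̂ = 596/2372 ≈ 0.25126.
Standard error under H₀: √(0.261×0.739/2372) = 0.00902.
z = (0.25126 − 0.261)/0.00902 = -0.00974/0.00902 = -1.080.
Two-sided p-value ≈ 2·Φ(−1.080) = 0.2803.

z = -1.080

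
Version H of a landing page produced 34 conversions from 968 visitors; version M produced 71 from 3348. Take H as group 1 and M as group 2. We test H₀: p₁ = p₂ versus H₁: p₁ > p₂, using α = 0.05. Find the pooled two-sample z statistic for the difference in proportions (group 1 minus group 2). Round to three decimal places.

p̂₁ = 34/968 ≈ 0.03512, p̂₂ = 71/3348 ≈ 0.02121.
Pooled p̂ = (34+71)/(968+3348) = 105/4316 = 0.02433.
SE = √(0.0237362 × 0.00133174) = 0.00562.
z = (0.03512 − 0.02121)/0.00562 = 0.01391/0.00562 = 2.475.
p-value = P(Z > 2.475) ≈ 0.0067, so at α = 0.05 we reject H₀.

z = 2.475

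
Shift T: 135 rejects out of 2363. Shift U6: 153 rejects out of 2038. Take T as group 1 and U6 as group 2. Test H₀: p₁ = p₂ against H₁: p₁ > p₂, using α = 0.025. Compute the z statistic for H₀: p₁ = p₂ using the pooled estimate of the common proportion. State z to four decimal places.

z = -2.4001

p̂₁ = 135/2363 = 0.057131, p̂₂ = 153/2038 = 0.075074.
Pooled p̂ = (135+153)/(2363+2038) = 288/4401 = 0.065440.
SE = √(0.0611573 × 0.000913868) = 0.007476.
z = (0.057131 − 0.075074)/0.007476 = -0.017943/0.007476 = -2.4001.
p-value = P(Z > -2.400) ≈ 0.9918; since p > α = 0.025, fail to reject H₀.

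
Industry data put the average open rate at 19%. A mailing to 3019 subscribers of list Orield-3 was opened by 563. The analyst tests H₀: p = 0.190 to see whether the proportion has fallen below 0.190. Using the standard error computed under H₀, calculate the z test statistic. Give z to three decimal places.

p̂ = 563/3019 = 0.18649.
Under H₀, SE = √(0.19·0.81/3019) = √(5.09771e-05) = 0.00714.
z = (0.18649 − 0.19)/0.00714 = -0.00351/0.00714 = -0.492.
p-value = P(Z < -0.492) ≈ 0.3113.

z = -0.492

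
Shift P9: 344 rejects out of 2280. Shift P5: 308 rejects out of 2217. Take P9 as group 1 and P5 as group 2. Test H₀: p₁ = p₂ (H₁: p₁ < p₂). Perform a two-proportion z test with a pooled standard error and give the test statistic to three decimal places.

p̂₁ = 344/2280 ≈ 0.15088, p̂₂ = 308/2217 ≈ 0.13893.
Pooled p̂ = (344+308)/(2280+2217) = 652/4497 = 0.14499.
SE = √(p̂(1−p̂)(1/n₁+1/n₂)) = √(0.14499·0.85501·0.000889656) = √(0.000110286) = 0.01050.
z = (0.15088 − 0.13893)/0.01050 = 0.01195/0.01050 = 1.138.
p-value = P(Z < 1.138) ≈ 0.8724.

z = 1.138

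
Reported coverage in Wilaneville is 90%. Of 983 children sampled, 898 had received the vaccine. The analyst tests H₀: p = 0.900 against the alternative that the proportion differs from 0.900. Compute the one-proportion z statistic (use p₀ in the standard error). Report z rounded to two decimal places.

p̂ = 898/983 ≈ 0.9135.
SE = √(p₀(1−p₀)/n) = √(0.09/983) = 0.0096.
z = (0.9135 − 0.9)/0.0096 = 0.0135/0.0096 = 1.41.
p-value = 2·P(Z > 1.414) ≈ 0.1574.

z = 1.41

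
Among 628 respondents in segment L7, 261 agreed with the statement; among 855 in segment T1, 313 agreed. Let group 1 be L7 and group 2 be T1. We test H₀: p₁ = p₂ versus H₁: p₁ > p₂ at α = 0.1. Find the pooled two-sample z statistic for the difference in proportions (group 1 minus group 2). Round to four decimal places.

z = 1.9347

p̂₁ = 261/628 ≈ 0.4156051, p̂₂ = 313/855 ≈ 0.3660819.
Pooled p̂ = (261+313)/(628+855) = 574/1483 = 0.3870533.
SE = √(p̂(1−p̂)(1/n₁+1/n₂)) = √(0.3870533·0.6129467·0.00276195) = √(0.000655253) = 0.0255979.
z = (0.4156051 − 0.3660819)/0.0255979 = 0.0495232/0.0255979 = 1.9347.
p-value = P(Z > 1.935) ≈ 0.0265. With α = 0.1, reject H₀.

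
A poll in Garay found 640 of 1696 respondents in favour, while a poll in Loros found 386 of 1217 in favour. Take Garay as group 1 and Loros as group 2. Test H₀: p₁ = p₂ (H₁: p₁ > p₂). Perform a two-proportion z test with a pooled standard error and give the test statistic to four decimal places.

z = 3.3540

p̂₁ = 640/1696 ≈ 0.377358, p̂₂ = 386/1217 ≈ 0.317173.
Pooled p̂ = (640+386)/(1696+1217) = 1026/2913 = 0.352214.
SE = √(0.228159 × 0.00141132) = 0.017944.
z = (0.377358 − 0.317173)/0.017944 = 0.060185/0.017944 = 3.3540.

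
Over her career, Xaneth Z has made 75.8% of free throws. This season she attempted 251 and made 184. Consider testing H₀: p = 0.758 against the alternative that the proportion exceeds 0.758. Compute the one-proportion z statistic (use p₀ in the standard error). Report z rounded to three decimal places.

p̂ = 184/251 ≈ 0.73307.
Standard error under H₀: √(0.758×0.242/251) = 0.02703.
z = (0.73307 − 0.758)/0.02703 = -0.02493/0.02703 = -0.922.
p-value = P(Z > -0.922) ≈ 0.8218.

z = -0.922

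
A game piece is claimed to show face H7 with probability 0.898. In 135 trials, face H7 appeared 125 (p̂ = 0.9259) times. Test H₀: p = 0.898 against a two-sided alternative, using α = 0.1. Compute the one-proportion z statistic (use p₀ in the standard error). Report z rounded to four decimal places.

p̂ = 125/135 = 0.925926.
Under H₀, SE = √(0.898·0.102/135) = √(0.000678489) = 0.026048.
z = (0.925926 − 0.898)/0.026048 = 0.027926/0.026048 = 1.0721.
Two-sided p-value ≈ 2·Φ(−1.072) = 0.2837, so at α = 0.1 we fail to reject H₀.

z = 1.0721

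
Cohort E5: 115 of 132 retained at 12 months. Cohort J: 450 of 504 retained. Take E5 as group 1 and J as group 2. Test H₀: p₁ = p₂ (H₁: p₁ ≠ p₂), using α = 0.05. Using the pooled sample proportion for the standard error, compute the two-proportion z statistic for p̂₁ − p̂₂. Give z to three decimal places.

p̂₁ = 115/132 = 0.87121, p̂₂ = 450/504 = 0.89286.
Pooled p̂ = (115+450)/(132+504) = 565/636 = 0.88836.
SE = √(0.0991728 × 0.00955988) = 0.03079.
z = (0.87121 − 0.89286)/0.03079 = -0.02165/0.03079 = -0.703.
Two-sided p-value ≈ 2·Φ(−0.703) = 0.4821, so at α = 0.05 we fail to reject H₀.

z = -0.703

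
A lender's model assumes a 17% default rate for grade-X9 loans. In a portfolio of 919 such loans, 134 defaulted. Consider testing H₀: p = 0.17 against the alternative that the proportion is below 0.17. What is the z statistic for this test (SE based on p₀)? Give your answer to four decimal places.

p̂ = 134/919 ≈ 0.1458107.
Standard error under H₀: √(0.17×0.83/919) = 0.0123910.
z = (0.1458107 − 0.17)/0.0123910 = -0.0241893/0.0123910 = -1.9522.

z = -1.9522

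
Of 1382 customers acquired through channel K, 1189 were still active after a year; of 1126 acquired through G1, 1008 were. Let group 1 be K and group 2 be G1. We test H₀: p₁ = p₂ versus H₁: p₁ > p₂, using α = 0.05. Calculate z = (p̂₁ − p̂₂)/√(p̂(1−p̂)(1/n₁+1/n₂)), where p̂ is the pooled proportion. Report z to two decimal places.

z = -2.63

p̂₁ = 1189/1382 ≈ 0.86035, p̂₂ = 1008/1126 ≈ 0.89520.
Pooled p̂ = (1189+1008)/(1382+1126) = 2197/2508 = 0.87600.
SE = √(p̂(1−p̂)(1/n₁+1/n₂)) = √(0.87600·0.12400·0.00161169) = √(0.000175072) = 0.01323.
z = (0.86035 − 0.89520)/0.01323 = -0.03485/0.01323 = -2.63.
p-value = P(Z > -2.634) ≈ 0.9958. With α = 0.05, fail to reject H₀.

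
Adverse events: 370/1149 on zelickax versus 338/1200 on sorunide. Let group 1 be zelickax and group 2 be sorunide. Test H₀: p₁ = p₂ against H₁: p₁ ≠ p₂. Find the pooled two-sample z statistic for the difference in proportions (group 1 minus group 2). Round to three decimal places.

p̂₁ = 370/1149 = 0.322019, p̂₂ = 338/1200 = 0.281667.
Pooled p̂ = (370+338)/(1149+1200) = 708/2349 = 0.301405.
SE = √(p̂(1−p̂)(1/n₁+1/n₂)) = √(0.301405·0.698595·0.00170366) = √(0.000358722) = 0.018940.
z = (0.322019 − 0.281667)/0.018940 = 0.040352/0.018940 = 2.131.
Two-sided p-value ≈ 2·Φ(−2.131) = 0.0331.

z = 2.131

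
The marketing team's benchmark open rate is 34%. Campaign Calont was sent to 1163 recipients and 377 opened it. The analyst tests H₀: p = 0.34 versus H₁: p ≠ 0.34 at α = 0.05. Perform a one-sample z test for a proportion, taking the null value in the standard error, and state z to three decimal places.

p̂ = 377/1163 = 0.32416.
Under H₀, SE = √(0.34·0.66/1163) = √(0.000192949) = 0.01389.
z = (0.32416 − 0.34)/0.01389 = -0.01584/0.01389 = -1.140.
p-value = 2·P(Z > 1.140) ≈ 0.2542; since p > α = 0.05, fail to reject H₀.

z = -1.140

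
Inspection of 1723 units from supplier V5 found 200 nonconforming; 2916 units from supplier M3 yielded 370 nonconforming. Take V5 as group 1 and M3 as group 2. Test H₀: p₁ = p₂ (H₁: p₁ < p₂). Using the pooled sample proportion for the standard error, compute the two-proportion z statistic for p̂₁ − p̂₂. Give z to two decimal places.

p̂₁ = 200/1723 ≈ 0.1161, p̂₂ = 370/2916 ≈ 0.1269.
Pooled p̂ = (200+370)/(1723+2916) = 570/4639 = 0.1229.
SE = √(p̂(1−p̂)(1/n₁+1/n₂)) = √(0.1229·0.8771·0.000923319) = √(9.95097e-05) = 0.0100.
z = (0.1161 − 0.1269)/0.0100 = -0.0108/0.0100 = -1.08.

z = -1.08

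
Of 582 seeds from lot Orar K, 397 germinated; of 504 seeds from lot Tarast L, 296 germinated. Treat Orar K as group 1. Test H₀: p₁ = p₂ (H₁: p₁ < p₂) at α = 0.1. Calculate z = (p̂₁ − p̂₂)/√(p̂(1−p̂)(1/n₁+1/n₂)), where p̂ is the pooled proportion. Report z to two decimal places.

p̂₁ = 397/582 = 0.68213, p̂₂ = 296/504 = 0.58730.
Pooled p̂ = (397+296)/(582+504) = 693/1086 = 0.63812.
SE = √(p̂(1−p̂)(1/n₁+1/n₂)) = √(0.63812·0.36188·0.00370234) = √(0.000854953) = 0.02924.
z = (0.68213 − 0.58730)/0.02924 = 0.09483/0.02924 = 3.24.
p-value = P(Z < 3.243) ≈ 0.9994, so at α = 0.1 we fail to reject H₀.

z = 3.24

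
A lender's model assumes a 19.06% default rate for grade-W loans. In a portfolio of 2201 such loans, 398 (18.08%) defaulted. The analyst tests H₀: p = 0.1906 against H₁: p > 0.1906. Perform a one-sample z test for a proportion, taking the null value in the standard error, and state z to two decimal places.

p̂ = 398/2201 ≈ 0.1808.
Standard error under H₀: √(0.1906×0.8094/2201) = 0.0084.
z = (0.1808 − 0.1906)/0.0084 = -0.0098/0.0084 = -1.17.

z = -1.17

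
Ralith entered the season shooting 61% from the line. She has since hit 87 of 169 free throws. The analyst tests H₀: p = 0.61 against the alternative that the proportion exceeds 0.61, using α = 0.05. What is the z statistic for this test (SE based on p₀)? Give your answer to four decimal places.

p̂ = 87/169 ≈ 0.514793.
Under H₀, SE = √(0.61·0.39/169) = √(0.00140769) = 0.037519.
z = (0.514793 − 0.61)/0.037519 = -0.095207/0.037519 = -2.5376.
p-value = P(Z > -2.538) ≈ 0.9944, so at α = 0.05 we fail to reject H₀.

z = -2.5376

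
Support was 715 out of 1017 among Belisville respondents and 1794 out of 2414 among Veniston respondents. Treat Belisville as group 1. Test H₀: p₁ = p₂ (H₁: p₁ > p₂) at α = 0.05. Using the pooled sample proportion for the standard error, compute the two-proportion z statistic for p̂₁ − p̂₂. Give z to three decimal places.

z = -2.421

p̂₁ = 715/1017 = 0.70305, p̂₂ = 1794/2414 = 0.74316.
Pooled p̂ = (715+1794)/(1017+2414) = 2509/3431 = 0.73127.
SE = √(p̂(1−p̂)(1/n₁+1/n₂)) = √(0.73127·0.26873·0.00139753) = √(0.000274633) = 0.01657.
z = (0.70305 − 0.74316)/0.01657 = -0.04011/0.01657 = -2.421.
p-value = P(Z > -2.421) ≈ 0.9923; since p > α = 0.05, fail to reject H₀.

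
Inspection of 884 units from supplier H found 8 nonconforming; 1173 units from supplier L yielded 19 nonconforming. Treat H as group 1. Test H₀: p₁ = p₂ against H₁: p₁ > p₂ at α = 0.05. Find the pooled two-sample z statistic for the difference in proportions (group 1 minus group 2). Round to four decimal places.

p̂₁ = 8/884 = 0.009050, p̂₂ = 19/1173 = 0.016198.
Pooled p̂ = (8+19)/(884+1173) = 27/2057 = 0.013126.
SE = √(0.0129536 × 0.00198374) = 0.005069.
z = (0.009050 − 0.016198)/0.005069 = -0.007148/0.005069 = -1.4101.
p-value = P(Z > -1.410) ≈ 0.9207, so at α = 0.05 we fail to reject H₀.

z = -1.4101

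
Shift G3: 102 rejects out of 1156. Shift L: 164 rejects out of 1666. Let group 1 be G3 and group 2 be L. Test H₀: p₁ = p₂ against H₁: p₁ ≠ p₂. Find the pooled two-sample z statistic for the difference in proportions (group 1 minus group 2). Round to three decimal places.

p̂₁ = 102/1156 = 0.08824, p̂₂ = 164/1666 = 0.09844.
Pooled p̂ = (102+164)/(1156+1666) = 266/2822 = 0.09426.
SE = √(p̂(1−p̂)(1/n₁+1/n₂)) = √(0.09426·0.90574·0.00146529) = √(0.000125099) = 0.01118.
z = (0.08824 − 0.09844)/0.01118 = -0.01020/0.01118 = -0.912.
p-value = 2·P(Z > 0.912) ≈ 0.3616.

z = -0.912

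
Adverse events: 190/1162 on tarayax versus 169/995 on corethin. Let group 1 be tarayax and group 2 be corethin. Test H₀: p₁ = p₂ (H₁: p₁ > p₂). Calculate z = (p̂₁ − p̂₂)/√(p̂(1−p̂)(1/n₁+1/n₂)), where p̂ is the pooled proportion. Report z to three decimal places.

p̂₁ = 190/1162 = 0.16351, p̂₂ = 169/995 = 0.16985.
Pooled p̂ = (190+169)/(1162+995) = 359/2157 = 0.16643.
SE = √(0.138734 × 0.00186561) = 0.01609.
z = (0.16351 − 0.16985)/0.01609 = -0.00634/0.01609 = -0.394.
p-value = P(Z > -0.394) ≈ 0.6532.

z = -0.394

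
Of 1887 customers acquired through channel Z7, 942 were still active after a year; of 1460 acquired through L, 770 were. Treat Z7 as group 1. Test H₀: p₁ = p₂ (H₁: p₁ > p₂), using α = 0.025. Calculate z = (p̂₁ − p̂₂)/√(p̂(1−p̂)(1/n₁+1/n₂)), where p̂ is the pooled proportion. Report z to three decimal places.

p̂₁ = 942/1887 = 0.49921, p̂₂ = 770/1460 = 0.52740.
Pooled p̂ = (942+770)/(1887+1460) = 1712/3347 = 0.51150.
SE = √(p̂(1−p̂)(1/n₁+1/n₂)) = √(0.51150·0.48850·0.00121487) = √(0.000303558) = 0.01742.
z = (0.49921 − 0.52740)/0.01742 = -0.02819/0.01742 = -1.618.
p-value = P(Z > -1.618) ≈ 0.9472. With α = 0.025, fail to reject H₀.

z = -1.618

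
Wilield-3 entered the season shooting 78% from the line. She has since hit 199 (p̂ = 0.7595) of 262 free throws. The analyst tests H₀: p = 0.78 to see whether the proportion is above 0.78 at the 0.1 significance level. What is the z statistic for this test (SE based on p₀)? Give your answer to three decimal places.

z = -0.799

p̂ = 199/262 ≈ 0.759542.
SE = √(p₀(1−p₀)/n) = √(0.1716/262) = 0.025592.
z = (0.759542 − 0.78)/0.025592 = -0.020458/0.025592 = -0.799.
p-value = P(Z > -0.799) ≈ 0.7880. With α = 0.1, fail to reject H₀.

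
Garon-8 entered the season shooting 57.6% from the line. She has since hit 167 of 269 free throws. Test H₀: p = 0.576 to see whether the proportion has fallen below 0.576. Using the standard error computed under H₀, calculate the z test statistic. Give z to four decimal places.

p̂ = 167/269 = 0.620818.
Under H₀, SE = √(0.576·0.424/269) = √(0.000907896) = 0.030131.
z = (0.620818 − 0.576)/0.030131 = 0.044818/0.030131 = 1.4874.
p-value = P(Z < 1.487) ≈ 0.9315.

z = 1.4874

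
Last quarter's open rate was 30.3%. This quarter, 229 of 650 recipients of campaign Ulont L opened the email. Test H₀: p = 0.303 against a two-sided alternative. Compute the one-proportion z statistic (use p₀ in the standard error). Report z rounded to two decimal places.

p̂ = 229/650 = 0.3523.
SE = √(p₀(1−p₀)/n) = √(0.21119/650) = 0.0180.
z = (0.3523 − 0.303)/0.0180 = 0.0493/0.0180 = 2.74.

z = 2.74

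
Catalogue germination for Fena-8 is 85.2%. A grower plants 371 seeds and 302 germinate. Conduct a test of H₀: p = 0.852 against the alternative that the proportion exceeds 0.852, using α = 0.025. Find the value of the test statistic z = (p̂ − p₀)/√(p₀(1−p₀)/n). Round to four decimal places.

z = -2.0603

p̂ = 302/371 ≈ 0.814016.
Standard error under H₀: √(0.852×0.148/371) = 0.018436.
z = (0.814016 − 0.852)/0.018436 = -0.037984/0.018436 = -2.0603.
p-value = P(Z > -2.060) ≈ 0.9803, so at α = 0.025 we fail to reject H₀.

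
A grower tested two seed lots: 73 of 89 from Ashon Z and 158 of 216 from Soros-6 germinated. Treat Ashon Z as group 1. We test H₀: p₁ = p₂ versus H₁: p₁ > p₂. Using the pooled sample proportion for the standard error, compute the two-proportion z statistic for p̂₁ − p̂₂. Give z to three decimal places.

p̂₁ = 73/89 = 0.82022, p̂₂ = 158/216 = 0.73148.
Pooled p̂ = (73+158)/(89+216) = 231/305 = 0.75738.
SE = √(0.183757 × 0.0158656) = 0.05399.
z = (0.82022 − 0.73148)/0.05399 = 0.08874/0.05399 = 1.644.
p-value = P(Z > 1.644) ≈ 0.0501.

z = 1.644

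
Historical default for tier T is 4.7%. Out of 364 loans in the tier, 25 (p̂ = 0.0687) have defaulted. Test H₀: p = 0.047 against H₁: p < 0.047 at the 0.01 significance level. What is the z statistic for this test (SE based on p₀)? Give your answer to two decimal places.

p̂ = 25/364 = 0.0687.
Standard error under H₀: √(0.047×0.953/364) = 0.0111.
z = (0.0687 − 0.047)/0.0111 = 0.0217/0.0111 = 1.95.
p-value = P(Z < 1.955) ≈ 0.9747; since p > α = 0.01, fail to reject H₀.

z = 1.95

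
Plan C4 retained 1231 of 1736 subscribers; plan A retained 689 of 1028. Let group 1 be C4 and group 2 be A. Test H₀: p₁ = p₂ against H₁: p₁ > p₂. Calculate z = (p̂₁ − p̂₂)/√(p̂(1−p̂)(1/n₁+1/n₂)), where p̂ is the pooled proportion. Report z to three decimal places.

p̂₁ = 1231/1736 ≈ 0.70910, p̂₂ = 689/1028 ≈ 0.67023.
Pooled p̂ = (1231+689)/(1736+1028) = 1920/2764 = 0.69465.
SE = √(p̂(1−p̂)(1/n₁+1/n₂)) = √(0.69465·0.30535·0.0015488) = √(0.000328521) = 0.01813.
z = (0.70910 − 0.67023)/0.01813 = 0.03887/0.01813 = 2.144.

z = 2.144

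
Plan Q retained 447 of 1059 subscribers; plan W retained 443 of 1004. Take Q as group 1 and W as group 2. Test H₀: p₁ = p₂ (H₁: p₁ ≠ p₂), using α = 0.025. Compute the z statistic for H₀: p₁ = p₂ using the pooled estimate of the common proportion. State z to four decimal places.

p̂₁ = 447/1059 = 0.422096, p̂₂ = 443/1004 = 0.441235.
Pooled p̂ = (447+443)/(1059+1004) = 890/2063 = 0.431411.
SE = √(0.245295 × 0.0019403) = 0.021816.
z = (0.422096 − 0.441235)/0.021816 = -0.019139/0.021816 = -0.8773.
p-value = 2·P(Z > 0.877) ≈ 0.3803. With α = 0.025, fail to reject H₀.

z = -0.8773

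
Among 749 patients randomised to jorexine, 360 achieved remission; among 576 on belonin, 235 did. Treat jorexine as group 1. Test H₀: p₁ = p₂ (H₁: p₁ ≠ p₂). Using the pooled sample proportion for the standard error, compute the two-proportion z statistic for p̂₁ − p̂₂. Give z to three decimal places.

p̂₁ = 360/749 = 0.480641, p̂₂ = 235/576 = 0.407986.
Pooled p̂ = (360+235)/(749+576) = 595/1325 = 0.449057.
SE = √(0.247405 × 0.00307122) = 0.027565.
z = (0.480641 − 0.407986)/0.027565 = 0.072655/0.027565 = 2.636.
Two-sided p-value ≈ 2·Φ(−2.636) = 0.0084.

z = 2.636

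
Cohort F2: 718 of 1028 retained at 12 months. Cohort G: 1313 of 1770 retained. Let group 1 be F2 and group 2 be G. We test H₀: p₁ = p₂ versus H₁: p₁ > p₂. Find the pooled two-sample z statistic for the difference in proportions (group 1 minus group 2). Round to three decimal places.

z = -2.479

p̂₁ = 718/1028 ≈ 0.698444, p̂₂ = 1313/1770 ≈ 0.741808.
Pooled p̂ = (718+1313)/(1028+1770) = 2031/2798 = 0.725876.
SE = √(0.19898 × 0.00153773) = 0.017492.
z = (0.698444 − 0.741808)/0.017492 = -0.043364/0.017492 = -2.479.
p-value = P(Z > -2.479) ≈ 0.9934.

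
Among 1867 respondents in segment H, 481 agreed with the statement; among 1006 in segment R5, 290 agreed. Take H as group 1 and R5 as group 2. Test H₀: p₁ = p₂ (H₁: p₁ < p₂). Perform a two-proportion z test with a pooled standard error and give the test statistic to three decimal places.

p̂₁ = 481/1867 = 0.25763, p̂₂ = 290/1006 = 0.28827.
Pooled p̂ = (481+290)/(1867+1006) = 771/2873 = 0.26836.
SE = √(p̂(1−p̂)(1/n₁+1/n₂)) = √(0.26836·0.73164·0.00152965) = √(0.000300337) = 0.01733.
z = (0.25763 − 0.28827)/0.01733 = -0.03064/0.01733 = -1.768.
p-value = P(Z < -1.768) ≈ 0.0385.

z = -1.768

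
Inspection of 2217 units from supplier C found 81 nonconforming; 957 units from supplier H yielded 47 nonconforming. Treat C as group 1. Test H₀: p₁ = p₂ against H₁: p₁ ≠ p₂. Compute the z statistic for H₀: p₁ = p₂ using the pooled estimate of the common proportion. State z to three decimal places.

p̂₁ = 81/2217 ≈ 0.036536, p̂₂ = 47/957 ≈ 0.049112.
Pooled p̂ = (81+47)/(2217+957) = 128/3174 = 0.040328.
SE = √(0.0387013 × 0.00149599) = 0.007609.
z = (0.036536 − 0.049112)/0.007609 = -0.012576/0.007609 = -1.653.

z = -1.653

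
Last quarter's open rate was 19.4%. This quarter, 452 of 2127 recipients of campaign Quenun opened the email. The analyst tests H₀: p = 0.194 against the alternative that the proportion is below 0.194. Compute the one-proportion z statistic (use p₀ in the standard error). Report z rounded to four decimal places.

z = 2.1584

p̂ = 452/2127 = 0.212506.
Standard error under H₀: √(0.194×0.806/2127) = 0.008574.
z = (0.212506 − 0.194)/0.008574 = 0.018506/0.008574 = 2.1584.
p-value = P(Z < 2.158) ≈ 0.9846.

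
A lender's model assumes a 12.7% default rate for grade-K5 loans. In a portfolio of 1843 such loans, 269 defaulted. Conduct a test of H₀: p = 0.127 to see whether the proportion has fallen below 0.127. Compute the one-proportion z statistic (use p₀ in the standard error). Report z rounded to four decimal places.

p̂ = 269/1843 ≈ 0.1459577.
SE = √(p₀(1−p₀)/n) = √(0.11087/1843) = 0.0077562.
z = (0.1459577 − 0.127)/0.0077562 = 0.0189577/0.0077562 = 2.4442.
p-value = P(Z < 2.444) ≈ 0.9927.

z = 2.4442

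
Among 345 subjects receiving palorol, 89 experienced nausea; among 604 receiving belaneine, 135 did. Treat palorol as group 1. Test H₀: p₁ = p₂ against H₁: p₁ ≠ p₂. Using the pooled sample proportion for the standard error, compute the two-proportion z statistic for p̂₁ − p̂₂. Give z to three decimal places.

z = 1.203

p̂₁ = 89/345 ≈ 0.257971, p̂₂ = 135/604 ≈ 0.223510.
Pooled p̂ = (89+135)/(345+604) = 224/949 = 0.236038.
SE = √(0.180324 × 0.00455418) = 0.028657.
z = (0.257971 − 0.223510)/0.028657 = 0.034461/0.028657 = 1.203.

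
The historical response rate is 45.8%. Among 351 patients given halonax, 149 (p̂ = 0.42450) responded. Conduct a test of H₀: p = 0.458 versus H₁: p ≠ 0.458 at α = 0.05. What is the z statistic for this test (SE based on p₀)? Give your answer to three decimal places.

z = -1.260

p̂ = 149/351 = 0.42450.
Under H₀, SE = √(0.458·0.542/351) = √(0.000707225) = 0.02659.
z = (0.42450 − 0.458)/0.02659 = -0.03350/0.02659 = -1.260.
p-value = 2·P(Z > 1.260) ≈ 0.2078, so at α = 0.05 we fail to reject H₀.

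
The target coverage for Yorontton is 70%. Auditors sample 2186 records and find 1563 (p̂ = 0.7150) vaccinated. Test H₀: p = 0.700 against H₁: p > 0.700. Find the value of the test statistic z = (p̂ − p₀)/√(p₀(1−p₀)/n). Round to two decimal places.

z = 1.53

p̂ = 1563/2186 ≈ 0.7150.
Standard error under H₀: √(0.7×0.3/2186) = 0.0098.
z = (0.7150 − 0.7)/0.0098 = 0.0150/0.0098 = 1.53.
p-value = P(Z > 1.531) ≈ 0.0629.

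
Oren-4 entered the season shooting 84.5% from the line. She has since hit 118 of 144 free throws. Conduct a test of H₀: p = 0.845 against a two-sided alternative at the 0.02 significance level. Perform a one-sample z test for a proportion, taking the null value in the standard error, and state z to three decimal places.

z = -0.847

p̂ = 118/144 ≈ 0.81944.
Under H₀, SE = √(0.845·0.155/144) = √(0.000909549) = 0.03016.
z = (0.81944 − 0.845)/0.03016 = -0.02556/0.03016 = -0.847.
Two-sided p-value ≈ 2·Φ(−0.847) = 0.3968. With α = 0.02, fail to reject H₀.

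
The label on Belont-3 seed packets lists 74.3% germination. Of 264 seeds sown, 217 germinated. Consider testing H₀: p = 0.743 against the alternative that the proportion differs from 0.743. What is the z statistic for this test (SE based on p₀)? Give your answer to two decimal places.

z = 2.94

p̂ = 217/264 = 0.8220.
SE = √(p₀(1−p₀)/n) = √(0.19095/264) = 0.0269.
z = (0.8220 − 0.743)/0.0269 = 0.0790/0.0269 = 2.94.
p-value = 2·P(Z > 2.936) ≈ 0.0033.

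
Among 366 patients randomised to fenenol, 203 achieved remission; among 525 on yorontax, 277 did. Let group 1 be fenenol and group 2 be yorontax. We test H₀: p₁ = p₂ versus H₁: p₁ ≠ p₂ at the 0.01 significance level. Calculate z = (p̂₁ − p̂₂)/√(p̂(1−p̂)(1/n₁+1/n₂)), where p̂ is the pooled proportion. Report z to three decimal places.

p̂₁ = 203/366 ≈ 0.55464, p̂₂ = 277/525 ≈ 0.52762.
Pooled p̂ = (203+277)/(366+525) = 480/891 = 0.53872.
SE = √(0.248501 × 0.004637) = 0.03395.
z = (0.55464 − 0.52762)/0.03395 = 0.02702/0.03395 = 0.796.
p-value = 2·P(Z > 0.796) ≈ 0.4259. With α = 0.01, fail to reject H₀.

z = 0.796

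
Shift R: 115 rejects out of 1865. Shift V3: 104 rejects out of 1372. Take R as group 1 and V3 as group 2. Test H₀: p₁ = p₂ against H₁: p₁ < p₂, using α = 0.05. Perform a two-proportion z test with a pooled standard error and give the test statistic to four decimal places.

z = -1.5829

p̂₁ = 115/1865 ≈ 0.061662, p̂₂ = 104/1372 ≈ 0.075802.
Pooled p̂ = (115+104)/(1865+1372) = 219/3237 = 0.067655.
SE = √(0.063078 × 0.00126506) = 0.008933.
z = (0.061662 − 0.075802)/0.008933 = -0.014140/0.008933 = -1.5829.
p-value = P(Z < -1.583) ≈ 0.0567, so at α = 0.05 we fail to reject H₀.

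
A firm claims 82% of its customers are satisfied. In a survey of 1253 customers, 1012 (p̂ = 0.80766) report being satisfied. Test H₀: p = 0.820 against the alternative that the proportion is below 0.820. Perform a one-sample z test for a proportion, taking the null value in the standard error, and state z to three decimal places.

p̂ = 1012/1253 = 0.80766.
Under H₀, SE = √(0.82·0.18/1253) = √(0.000117797) = 0.01085.
z = (0.80766 − 0.82)/0.01085 = -0.01234/0.01085 = -1.137.

z = -1.137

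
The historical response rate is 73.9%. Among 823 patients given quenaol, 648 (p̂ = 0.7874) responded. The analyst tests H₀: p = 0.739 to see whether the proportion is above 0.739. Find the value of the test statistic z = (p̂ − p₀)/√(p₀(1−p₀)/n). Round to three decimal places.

p̂ = 648/823 ≈ 0.78736.
Under H₀, SE = √(0.739·0.261/823) = √(0.000234361) = 0.01531.
z = (0.78736 − 0.739)/0.01531 = 0.04836/0.01531 = 3.159.
p-value = P(Z > 3.159) ≈ 0.0008.

z = 3.159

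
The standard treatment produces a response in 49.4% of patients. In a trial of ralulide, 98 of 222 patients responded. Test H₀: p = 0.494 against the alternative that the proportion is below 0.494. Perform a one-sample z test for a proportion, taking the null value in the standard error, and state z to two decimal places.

z = -1.57

p̂ = 98/222 = 0.4414.
Under H₀, SE = √(0.494·0.506/222) = √(0.00112596) = 0.0336.
z = (0.4414 − 0.494)/0.0336 = -0.0526/0.0336 = -1.57.
p-value = P(Z < -1.566) ≈ 0.0586.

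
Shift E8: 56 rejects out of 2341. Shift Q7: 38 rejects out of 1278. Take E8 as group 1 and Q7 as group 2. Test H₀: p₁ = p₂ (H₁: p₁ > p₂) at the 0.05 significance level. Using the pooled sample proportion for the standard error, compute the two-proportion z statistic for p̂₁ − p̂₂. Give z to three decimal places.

p̂₁ = 56/2341 ≈ 0.02392, p̂₂ = 38/1278 ≈ 0.02973.
Pooled p̂ = (56+38)/(2341+1278) = 94/3619 = 0.02597.
SE = √(p̂(1−p̂)(1/n₁+1/n₂)) = √(0.02597·0.97403·0.00120964) = √(3.06031e-05) = 0.00553.
z = (0.02392 − 0.02973)/0.00553 = -0.00581/0.00553 = -1.051.
p-value = P(Z > -1.051) ≈ 0.8533. With α = 0.05, fail to reject H₀.

z = -1.051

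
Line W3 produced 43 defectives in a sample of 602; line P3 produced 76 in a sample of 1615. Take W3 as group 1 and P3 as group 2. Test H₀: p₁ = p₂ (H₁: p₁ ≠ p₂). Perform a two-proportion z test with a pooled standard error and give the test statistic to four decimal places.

p̂₁ = 43/602 ≈ 0.0714286, p̂₂ = 76/1615 ≈ 0.0470588.
Pooled p̂ = (43+76)/(602+1615) = 119/2217 = 0.0536761.
SE = √(p̂(1−p̂)(1/n₁+1/n₂)) = √(0.0536761·0.9463239·0.00228032) = √(0.000115829) = 0.0107624.
z = (0.0714286 − 0.0470588)/0.0107624 = 0.0243698/0.0107624 = 2.2643.
p-value = 2·P(Z > 2.264) ≈ 0.0236.

z = 2.2643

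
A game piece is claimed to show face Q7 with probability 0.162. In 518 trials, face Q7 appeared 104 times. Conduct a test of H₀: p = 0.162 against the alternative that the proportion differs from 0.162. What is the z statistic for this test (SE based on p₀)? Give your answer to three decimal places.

p̂ = 104/518 ≈ 0.20077.
Standard error under H₀: √(0.162×0.838/518) = 0.01619.
z = (0.20077 − 0.162)/0.01619 = 0.03877/0.01619 = 2.395.

z = 2.395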